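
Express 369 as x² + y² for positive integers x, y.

We need to find integers x, y > 0 such that x² + y² = 369.
Trying x = 12: y² = 369 - 12² = 369 - 144 = 225
y = 15
Check: 12² + 15² = 144 + 225 = 369 ✓

369 = 12² + 15²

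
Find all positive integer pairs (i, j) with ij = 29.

The positive divisors of 29 are: 1, 29.
Each divisor d gives the pair (d, 29/d):
(1, 29), (29, 1)

(1, 29), (29, 1)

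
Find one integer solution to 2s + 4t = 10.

Step 1: Check solvability.
gcd(2, 4) = 2
Since 2 divides 10, solutions exist.

Step 2: Apply extended Euclidean algorithm to find gcd.
We find integers such that 2*x0 + 4*y0 = 2

Step 3: Scale the particular solution.
Multiply by 10/2 = 5:
s = 5, t = 0

Step 4: Verify.
2*(5) + 4*(0) = 10 = 10 ✓

s = 5, t = 0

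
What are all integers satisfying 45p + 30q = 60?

Step 1: Compute gcd(45, 30) = 15.
Since 15 divides 60, solutions exist.

Step 2: Find a particular solution using extended Euclidean algorithm.
We get p₀ = 4, q₀ = -4.
Check: 45*4 + 30*-4 = 60 = 60 ✓

Step 3: Write the general solution.
p = 4 + (30/15)t = 4 + 2t
q = -4 - (45/15)t = -4 - 3t
for any integer t.

p = 4 + 2t, q = -4 - 3t for integer t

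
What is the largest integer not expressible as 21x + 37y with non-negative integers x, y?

For two coprime denominations a and b, the Frobenius number (largest value not representable as a non-negative combination) is ab - a - b.
Here gcd(21, 37) = 1, so they are coprime.
F(21, 37) = 21·37 - 21 - 37 = 777 - 58 = 719

719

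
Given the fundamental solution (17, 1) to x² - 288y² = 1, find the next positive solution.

Solutions to x² - Dy² = 1 are generated by powers of (x₀ + y₀√D).
The next solution satisfies x₁ + y₁√288 = (x₀ + y₀√288)², giving:
x₁ = x₀² + 288y₀² = 17² + 288·1² = 289 + 288 = 577
y₁ = 2x₀y₀ = 2·17·1 = 34

Verify: 577² - 288·34² = 332929 - 332928 = 1 ✓

x = 577, y = 34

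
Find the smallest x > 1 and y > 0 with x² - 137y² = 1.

We seek the smallest positive integers (x, y) with x² - 137y² = 1, i.e., x² = 137y² + 1.
Try successive y values:
y = 1: x² = 137·1² + 1 = 138, not a perfect square
y = 2: x² = 137·2² + 1 = 549, not a perfect square
y = 3: x² = 137·3² + 1 = 1234, not a perfect square
... continuing the search (or via continued fractions) ...
y = 519712: x² = 137·519712² + 1 = 37003777123329, x = 6083073 ✓

Verify: 6083073² - 137·519712² = 37003777123329 - 37003777123328 = 1 ✓

x = 6083073, y = 519712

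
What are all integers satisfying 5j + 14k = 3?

Step 1: Compute gcd(5, 14) = 1.
Since 1 divides 3, solutions exist.

Step 2: Find a particular solution using extended Euclidean algorithm.
We get j₀ = 9, k₀ = -3.
Check: 5*9 + 14*-3 = 3 = 3 ✓

Step 3: Write the general solution.
j = 9 + (14/1)t = 9 + 14t
k = -3 - (5/1)t = -3 - 5t
for any integer t.

j = 9 + 14t, k = -3 - 5t for integer t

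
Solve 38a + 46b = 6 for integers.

Step 1: Check solvability.
gcd(38, 46) = 2
Since 2 divides 6, solutions exist.

Step 2: Apply extended Euclidean algorithm to find gcd.
We find integers such that 38*x0 + 46*y0 = 2

Step 3: Scale the particular solution.
Multiply by 6/2 = 3:
a = -18, b = 15

Step 4: Verify.
38*(-18) + 46*(15) = 6 = 6 ✓

a = -18, b = 15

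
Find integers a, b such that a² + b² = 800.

We need to find integers a, b > 0 such that a² + b² = 800.
Trying a = 4: b² = 800 - 4² = 800 - 16 = 784
b = 28
Check: 4² + 28² = 16 + 784 = 800 ✓

800 = 4² + 28²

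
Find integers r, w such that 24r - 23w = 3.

Step 1: Check solvability.
gcd(24, 23) = 1
Since 1 divides 3, solutions exist.

Step 2: Apply extended Euclidean algorithm to find gcd.
We find integers such that 24*x0 + 23*y0 = 1

Step 3: Scale the particular solution.
Multiply by 3/1 = 3:
r = 3, w = 3

Step 4: Verify.
24*(3) - 23*(3) = 3 = 3 ✓

r = 3, w = 3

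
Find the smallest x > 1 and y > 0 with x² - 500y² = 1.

We seek the smallest positive integers (x, y) with x² - 500y² = 1, i.e., x² = 500y² + 1.
Try successive y values:
y = 1: x² = 500·1² + 1 = 501, not a perfect square
y = 2: x² = 500·2² + 1 = 2001, not a perfect square
y = 3: x² = 500·3² + 1 = 4501, not a perfect square
... continuing the search (or via continued fractions) ...
y = 41602: x² = 500·41602² + 1 = 865363202001, x = 930249 ✓

Verify: 930249² - 500·41602² = 865363202001 - 865363202000 = 1 ✓

x = 930249, y = 41602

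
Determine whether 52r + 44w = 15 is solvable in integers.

Step 1: Compute gcd(52, 44).
gcd(52, 44) = 4

Step 2: Check divisibility.
Does 4 divide 15? 15 = 4 x 3 + 3, so no.

By the theorem on linear Diophantine equations, 52r + 44w = 15 has integer solutions if and only if gcd(52, 44) divides 15. Since 4 does not divide 15, no solutions exist.

No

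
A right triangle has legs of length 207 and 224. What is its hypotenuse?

c² = a² + b² = 207² + 224² = 42849 + 50176 = 93025
c = 305

305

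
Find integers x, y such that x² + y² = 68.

We need to find integers x, y > 0 such that x² + y² = 68.
Trying x = 2: y² = 68 - 2² = 68 - 4 = 64
y = 8
Check: 2² + 8² = 4 + 64 = 68 ✓

68 = 2² + 8²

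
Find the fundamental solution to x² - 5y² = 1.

We seek the smallest positive integers (x, y) with x² - 5y² = 1, i.e., x² = 5y² + 1.
Try successive y values:
y = 1: x² = 5·1² + 1 = 6, not a perfect square
y = 2: x² = 5·2² + 1 = 21, not a perfect square
y = 3: x² = 5·3² + 1 = 46, not a perfect square
... continuing the search (or via continued fractions) ...
y = 4: x² = 5·4² + 1 = 81, x = 9 ✓

Verify: 9² - 5·4² = 81 - 80 = 1 ✓

x = 9, y = 4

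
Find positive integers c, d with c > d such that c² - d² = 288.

Factor: c² - d² = (c+d)(c-d) = 288.
We need two factors of 288 with the same parity.
Use c+d = 144 and c-d = 2 (product 144·2 = 288).
Adding: 2c = 146, so c = 73.
Subtracting: 2d = 142, so d = 71.
Check: 73² - 71² = 5329 - 5041 = 288 ✓

c = 73, d = 71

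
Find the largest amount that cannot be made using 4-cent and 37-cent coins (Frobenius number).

For two coprime denominations a and b, the Frobenius number (largest value not representable as a non-negative combination) is ab - a - b.
Here gcd(4, 37) = 1, so they are coprime.
F(4, 37) = 4·37 - 4 - 37 = 148 - 41 = 107

107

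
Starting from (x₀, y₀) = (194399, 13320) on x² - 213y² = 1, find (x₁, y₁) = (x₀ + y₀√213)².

Solutions to x² - Dy² = 1 are generated by powers of (x₀ + y₀√D).
The next solution satisfies x₁ + y₁√213 = (x₀ + y₀√213)², giving:
x₁ = x₀² + 213y₀² = 194399² + 213·13320² = 37790971201 + 37790971200 = 75581942401
y₁ = 2x₀y₀ = 2·194399·13320 = 5178789360

Verify: 75581942401² - 213·5178789360² = 5712630017108081644801 - 5712630017108081644800 = 1 ✓

x = 75581942401, y = 5178789360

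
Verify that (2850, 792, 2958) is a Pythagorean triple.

Compute a² + b² = 2850² + 792² = 8122500 + 627264 = 8749764
Compute c² = 2958² = 8749764
Since 8749764 = 8749764, confirmed.

Yes, it is a Pythagorean triple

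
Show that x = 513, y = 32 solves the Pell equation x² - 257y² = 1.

Compute x² = 513² = 263169
Compute 257y² = 257·32² = 257·1024 = 263168
x² - 257y² = 263169 - 263168 = 1
Since this equals 1, (513, 32) is a solution.

Yes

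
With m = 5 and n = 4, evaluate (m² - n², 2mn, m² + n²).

a = m² - n² = 25 - 16 = 9
b = 2mn = 2·5·4 = 40
c = m² + n² = 25 + 16 = 41
Verify: 9² + 40² = 81 + 1600 = 1681 = 41² ✓

(9, 40, 41)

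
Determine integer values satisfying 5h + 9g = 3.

Step 1: Check solvability.
gcd(5, 9) = 1
Since 1 divides 3, solutions exist.

Step 2: Apply extended Euclidean algorithm to find gcd.
We find integers such that 5*x0 + 9*y0 = 1

Step 3: Scale the particular solution.
Multiply by 3/1 = 3:
h = 6, g = -3

Step 4: Verify.
5*(6) + 9*(-3) = 3 = 3 ✓

h = 6, g = -3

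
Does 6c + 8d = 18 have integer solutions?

Step 1: Compute gcd(6, 8).
gcd(6, 8) = 2

Step 2: Check divisibility.
Does 2 divide 18? 18 = 2 x 9, so yes.

By the theorem on linear Diophantine equations, 6c + 8d = 18 has integer solutions if and only if gcd(6, 8) divides 18. Since 2 | 18, solutions exist.

Yes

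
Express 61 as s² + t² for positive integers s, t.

We need to find integers s, t > 0 such that s² + t² = 61.
Trying s = 5: t² = 61 - 5² = 61 - 25 = 36
t = 6
Check: 5² + 6² = 25 + 36 = 61 ✓

61 = 5² + 6²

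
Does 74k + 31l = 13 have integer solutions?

Step 1: Compute gcd(74, 31).
gcd(74, 31) = 1

Step 2: Check divisibility.
Does 1 divide 13? 13 = 1 x 13, so yes.

By the theorem on linear Diophantine equations, 74k + 31l = 13 has integer solutions if and only if gcd(74, 31) divides 13. Since 1 | 13, solutions exist.

Yes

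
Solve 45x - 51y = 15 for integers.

Step 1: Check solvability.
gcd(45, 51) = 3
Since 3 divides 15, solutions exist.

Step 2: Apply extended Euclidean algorithm to find gcd.
We find integers such that 45*x0 + 51*y0 = 3

Step 3: Scale the particular solution.
Multiply by 15/3 = 5:
x = 40, y = 35

Step 4: Verify.
45*(40) - 51*(35) = 15 = 15 ✓

x = 40, y = 35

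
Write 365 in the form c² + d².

We need to find integers c, d > 0 such that c² + d² = 365.
Trying c = 2: d² = 365 - 2² = 365 - 4 = 361
d = 19
Check: 2² + 19² = 4 + 361 = 365 ✓

365 = 2² + 19²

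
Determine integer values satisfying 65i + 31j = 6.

Step 1: Check solvability.
gcd(65, 31) = 1
Since 1 divides 6, solutions exist.

Step 2: Apply extended Euclidean algorithm to find gcd.
We find integers such that 65*x0 + 31*y0 = 1

Step 3: Scale the particular solution.
Multiply by 6/1 = 6:
i = -60, j = 126

Step 4: Verify.
65*(-60) + 31*(126) = 6 = 6 ✓

i = -60, j = 126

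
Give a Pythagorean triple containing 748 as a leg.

We need the other leg and hypotenuse such that 748² + x² = c².
Take x = 195, c = 773: 748² + 195² = 559504 + 38025 = 597529 = 773² ✓
Triple: (195, 748, 773)

(195, 748, 773)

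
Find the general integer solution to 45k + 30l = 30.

Step 1: Compute gcd(45, 30) = 15.
Since 15 divides 30, solutions exist.

Step 2: Find a particular solution using extended Euclidean algorithm.
We get k₀ = 2, l₀ = -2.
Check: 45*2 + 30*-2 = 30 = 30 ✓

Step 3: Write the general solution.
k = 2 + (30/15)t = 2 + 2t
l = -2 - (45/15)t = -2 - 3t
for any integer t.

k = 2 + 2t, l = -2 - 3t for integer t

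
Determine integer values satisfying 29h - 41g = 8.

Step 1: Check solvability.
gcd(29, 41) = 1
Since 1 divides 8, solutions exist.

Step 2: Apply extended Euclidean algorithm to find gcd.
We find integers such that 29*x0 + 41*y0 = 1

Step 3: Scale the particular solution.
Multiply by 8/1 = 8:
h = 136, g = 96

Step 4: Verify.
29*(136) - 41*(96) = 8 = 8 ✓

h = 136, g = 96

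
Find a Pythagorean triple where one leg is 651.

We need the other leg and hypotenuse such that 651² + x² = c².
Take x = 260, c = 701: 651² + 260² = 423801 + 67600 = 491401 = 701² ✓
Triple: (651, 260, 701)

(651, 260, 701)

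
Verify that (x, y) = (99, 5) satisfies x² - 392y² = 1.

Compute x² = 99² = 9801
Compute 392y² = 392·5² = 392·25 = 9800
x² - 392y² = 9801 - 9800 = 1
Since this equals 1, (99, 5) is a solution.

Yes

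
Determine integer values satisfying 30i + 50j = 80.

Step 1: Check solvability.
gcd(30, 50) = 10
Since 10 divides 80, solutions exist.

Step 2: Apply extended Euclidean algorithm to find gcd.
We find integers such that 30*x0 + 50*y0 = 10

Step 3: Scale the particular solution.
Multiply by 80/10 = 8:
i = 16, j = -8

Step 4: Verify.
30*(16) + 50*(-8) = 80 = 80 ✓

i = 16, j = -8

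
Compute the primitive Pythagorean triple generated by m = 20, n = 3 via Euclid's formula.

a = m² - n² = 20² - 3² = 400 - 9 = 391
b = 2mn = 2·20·3 = 120
c = m² + n² = 400 + 9 = 409
Verify: 391² + 120² = 152881 + 14400 = 167281 = 409² ✓

(391, 120, 409)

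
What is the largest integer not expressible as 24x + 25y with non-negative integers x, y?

For two coprime denominations a and b, the Frobenius number (largest value not representable as a non-negative combination) is ab - a - b.
Here gcd(24, 25) = 1, so they are coprime.
F(24, 25) = 24·25 - 24 - 25 = 600 - 49 = 551

551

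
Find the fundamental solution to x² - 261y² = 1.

We seek the smallest positive integers (x, y) with x² - 261y² = 1, i.e., x² = 261y² + 1.
Try successive y values:
y = 1: x² = 261·1² + 1 = 262, not a perfect square
y = 2: x² = 261·2² + 1 = 1045, not a perfect square
y = 3: x² = 261·3² + 1 = 2350, not a perfect square
... continuing the search (or via continued fractions) ...
y = 11891880: x² = 261·11891880² + 1 = 36909787392878401, x = 192119201 ✓

Verify: 192119201² - 261·11891880² = 36909787392878401 - 36909787392878400 = 1 ✓

x = 192119201, y = 11891880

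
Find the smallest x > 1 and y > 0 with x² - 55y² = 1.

We seek the smallest positive integers (x, y) with x² - 55y² = 1, i.e., x² = 55y² + 1.
Try successive y values:
y = 1: x² = 55·1² + 1 = 56, not a perfect square
y = 2: x² = 55·2² + 1 = 221, not a perfect square
y = 3: x² = 55·3² + 1 = 496, not a perfect square
... continuing the search (or via continued fractions) ...
y = 12: x² = 55·12² + 1 = 7921, x = 89 ✓

Verify: 89² - 55·12² = 7921 - 7920 = 1 ✓

x = 89, y = 12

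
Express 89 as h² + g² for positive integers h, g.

We need to find integers h, g > 0 such that h² + g² = 89.
Trying h = 5: g² = 89 - 5² = 89 - 25 = 64
g = 8
Check: 5² + 8² = 25 + 64 = 89 ✓

89 = 5² + 8²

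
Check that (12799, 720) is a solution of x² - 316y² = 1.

Compute x² = 12799² = 163814401
Compute 316y² = 316·720² = 316·518400 = 163814400
x² - 316y² = 163814401 - 163814400 = 1
Since this equals 1, (12799, 720) is a solution.

Yes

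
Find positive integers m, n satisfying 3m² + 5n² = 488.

Try small values of m and check whether (488 - 3m²)/5 is a perfect square.
m = 9: 3·9² = 243, so 5n² = 488 - 243 = 245, giving n² = 49, n = 7.
Check: 3·9² + 5·7² = 243 + 245 = 488 ✓

m = 9, n = 7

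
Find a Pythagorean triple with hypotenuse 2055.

We need a² + b² = 2055² = 4223025.
Trying: 111² + 2052² = 12321 + 4210704 = 4223025 ✓

(111, 2052, 2055)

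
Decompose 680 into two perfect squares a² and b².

We need to find integers a, b > 0 such that a² + b² = 680.
Trying a = 2: b² = 680 - 2² = 680 - 4 = 676
b = 26
Check: 2² + 26² = 4 + 676 = 680 ✓

680 = 2² + 26²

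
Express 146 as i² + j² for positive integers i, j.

We need to find integers i, j > 0 such that i² + j² = 146.
Trying i = 5: j² = 146 - 5² = 146 - 25 = 121
j = 11
Check: 5² + 11² = 25 + 121 = 146 ✓

146 = 5² + 11²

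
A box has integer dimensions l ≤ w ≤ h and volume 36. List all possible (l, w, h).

Iterate l from 1 to ⌊36^(1/3)⌋. For each l dividing 36, iterate w ≥ l with w dividing 36/l, and set h = 36/(l·w).
Triples found (8): (1×1×36), (1×2×18), (1×3×12), (1×4×9), (1×6×6), (2×2×9), (2×3×6), (3×3×4)

(1×1×36), (1×2×18), (1×3×12), (1×4×9), (1×6×6), (2×2×9), (2×3×6), (3×3×4)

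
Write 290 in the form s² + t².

We need to find integers s, t > 0 such that s² + t² = 290.
Trying s = 1: t² = 290 - 1² = 290 - 1 = 289
t = 17
Check: 1² + 17² = 1 + 289 = 290 ✓

290 = 1² + 17²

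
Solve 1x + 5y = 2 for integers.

Step 1: Check solvability.
gcd(1, 5) = 1
Since 1 divides 2, solutions exist.

Step 2: Apply extended Euclidean algorithm to find gcd.
We find integers such that 1*x0 + 5*y0 = 1

Step 3: Scale the particular solution.
Multiply by 2/1 = 2:
x = 2, y = 0

Step 4: Verify.
1*(2) + 5*(0) = 2 = 2 ✓

x = 2, y = 0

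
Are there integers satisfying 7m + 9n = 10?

Step 1: Compute gcd(7, 9).
gcd(7, 9) = 1

Step 2: Check divisibility.
Does 1 divide 10? 10 = 1 x 10, so yes.

By the theorem on linear Diophantine equations, 7m + 9n = 10 has integer solutions if and only if gcd(7, 9) divides 10. Since 1 | 10, solutions exist.

Yes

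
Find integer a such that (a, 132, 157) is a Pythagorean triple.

a² = c² - b² = 157² - 132² = 24649 - 17424 = 7225
a = sqrt(7225) = 85

85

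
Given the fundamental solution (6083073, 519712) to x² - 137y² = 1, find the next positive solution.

Solutions to x² - Dy² = 1 are generated by powers of (x₀ + y₀√D).
The next solution satisfies x₁ + y₁√137 = (x₀ + y₀√137)², giving:
x₁ = x₀² + 137y₀² = 6083073² + 137·519712² = 37003777123329 + 37003777123328 = 74007554246657
y₁ = 2x₀y₀ = 2·6083073·519712 = 6322892069952

Verify: 74007554246657² - 137·6322892069952² = 5477118085571878554795675649 - 5477118085571878554795675648 = 1 ✓

x = 74007554246657, y = 6322892069952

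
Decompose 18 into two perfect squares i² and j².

We need to find integers i, j > 0 such that i² + j² = 18.
Trying i = 3: j² = 18 - 3² = 18 - 9 = 9
j = 3
Check: 3² + 3² = 9 + 9 = 18 ✓

18 = 3² + 3²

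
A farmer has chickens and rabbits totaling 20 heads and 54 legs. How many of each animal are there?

Let c = chickens, r = rabbits.
Heads: c + r = 20
Legs: 2c + 4r = 54
From the first equation, c = 20 - r. Substitute:
2(20 - r) + 4r = 54
40 + 2r = 54
r = (54 - 40)/2 = 7
c = 20 - 7 = 13

Chickens: 13, Rabbits: 7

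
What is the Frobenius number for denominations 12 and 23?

For two coprime denominations a and b, the Frobenius number (largest value not representable as a non-negative combination) is ab - a - b.
Here gcd(12, 23) = 1, so they are coprime.
F(12, 23) = 12·23 - 12 - 23 = 276 - 35 = 241

241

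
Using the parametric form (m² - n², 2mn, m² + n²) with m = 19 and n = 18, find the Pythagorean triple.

a = m² - n² = 361 - 324 = 37
b = 2mn = 2·19·18 = 684
c = m² + n² = 361 + 324 = 685
Verify: 37² + 684² = 1369 + 467856 = 469225 = 685² ✓

(37, 684, 685)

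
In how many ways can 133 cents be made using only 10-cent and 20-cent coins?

We need non-negative integers (x, y) with 10x + 20y = 133.
For each x from 0 to 13, check if (133 - 10x) is a non-negative multiple of 20.
Solutions (x, y): none
Count: 0

0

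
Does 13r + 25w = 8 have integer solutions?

Step 1: Compute gcd(13, 25).
gcd(13, 25) = 1

Step 2: Check divisibility.
Does 1 divide 8? 8 = 1 x 8, so yes.

By the theorem on linear Diophantine equations, 13r + 25w = 8 has integer solutions if and only if gcd(13, 25) divides 8. Since 1 | 8, solutions exist.

Yes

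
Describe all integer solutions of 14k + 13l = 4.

Step 1: Compute gcd(14, 13) = 1.
Since 1 divides 4, solutions exist.

Step 2: Find a particular solution using extended Euclidean algorithm.
We get k₀ = 4, l₀ = -4.
Check: 14*4 + 13*-4 = 4 = 4 ✓

Step 3: Write the general solution.
k = 4 + (13/1)t = 4 + 13t
l = -4 - (14/1)t = -4 - 14t
for any integer t.

k = 4 + 13t, l = -4 - 14t for integer t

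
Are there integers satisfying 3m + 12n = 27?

Step 1: Compute gcd(3, 12).
gcd(3, 12) = 3

Step 2: Check divisibility.
Does 3 divide 27? 27 = 3 x 9, so yes.

By the theorem on linear Diophantine equations, 3m + 12n = 27 has integer solutions if and only if gcd(3, 12) divides 27. Since 3 | 27, solutions exist.

Yes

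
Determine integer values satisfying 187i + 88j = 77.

Step 1: Check solvability.
gcd(187, 88) = 11
Since 11 divides 77, solutions exist.

Step 2: Apply extended Euclidean algorithm to find gcd.
We find integers such that 187*x0 + 88*y0 = 11

Step 3: Scale the particular solution.
Multiply by 77/11 = 7:
i = 7, j = -14

Step 4: Verify.
187*(7) + 88*(-14) = 77 = 77 ✓

i = 7, j = -14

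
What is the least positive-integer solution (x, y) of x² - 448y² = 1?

We seek the smallest positive integers (x, y) with x² - 448y² = 1, i.e., x² = 448y² + 1.
Try successive y values:
y = 1: x² = 448·1² + 1 = 449, not a perfect square
y = 2: x² = 448·2² + 1 = 1793, not a perfect square
y = 3: x² = 448·3² + 1 = 4033, not a perfect square
... continuing the search (or via continued fractions) ...
y = 6: x² = 448·6² + 1 = 16129, x = 127 ✓

Verify: 127² - 448·6² = 16129 - 16128 = 1 ✓

x = 127, y = 6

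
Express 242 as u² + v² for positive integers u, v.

We need to find integers u, v > 0 such that u² + v² = 242.
Trying u = 11: v² = 242 - 11² = 242 - 121 = 121
v = 11
Check: 11² + 11² = 121 + 121 = 242 ✓

242 = 11² + 11²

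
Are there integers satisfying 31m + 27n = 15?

Step 1: Compute gcd(31, 27).
gcd(31, 27) = 1

Step 2: Check divisibility.
Does 1 divide 15? 15 = 1 x 15, so yes.

By the theorem on linear Diophantine equations, 31m + 27n = 15 has integer solutions if and only if gcd(31, 27) divides 15. Since 1 | 15, solutions exist.

Yes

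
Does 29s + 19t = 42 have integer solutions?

Step 1: Compute gcd(29, 19).
gcd(29, 19) = 1

Step 2: Check divisibility.
Does 1 divide 42? 42 = 1 x 42, so yes.

By the theorem on linear Diophantine equations, 29s + 19t = 42 has integer solutions if and only if gcd(29, 19) divides 42. Since 1 | 42, solutions exist.

Yes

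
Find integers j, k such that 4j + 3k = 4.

Step 1: Check solvability.
gcd(4, 3) = 1
Since 1 divides 4, solutions exist.

Step 2: Apply extended Euclidean algorithm to find gcd.
We find integers such that 4*x0 + 3*y0 = 1

Step 3: Scale the particular solution.
Multiply by 4/1 = 4:
j = 4, k = -4

Step 4: Verify.
4*(4) + 3*(-4) = 4 = 4 ✓

j = 4, k = -4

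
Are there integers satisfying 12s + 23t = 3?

Step 1: Compute gcd(12, 23).
gcd(12, 23) = 1

Step 2: Check divisibility.
Does 1 divide 3? 3 = 1 x 3, so yes.

By the theorem on linear Diophantine equations, 12s + 23t = 3 has integer solutions if and only if gcd(12, 23) divides 3. Since 1 | 3, solutions exist.

Yes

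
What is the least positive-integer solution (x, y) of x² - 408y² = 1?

We seek the smallest positive integers (x, y) with x² - 408y² = 1, i.e., x² = 408y² + 1.
Try successive y values:
y = 1: x² = 408·1² + 1 = 409, not a perfect square
y = 2: x² = 408·2² + 1 = 1633, not a perfect square
y = 3: x² = 408·3² + 1 = 3673, not a perfect square
... continuing the search (or via continued fractions) ...
y = 5: x² = 408·5² + 1 = 10201, x = 101 ✓

Verify: 101² - 408·5² = 10201 - 10200 = 1 ✓

x = 101, y = 5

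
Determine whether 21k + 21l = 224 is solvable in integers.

Step 1: Compute gcd(21, 21).
gcd(21, 21) = 21

Step 2: Check divisibility.
Does 21 divide 224? 224 = 21 x 10 + 14, so no.

By the theorem on linear Diophantine equations, 21k + 21l = 224 has integer solutions if and only if gcd(21, 21) divides 224. Since 21 does not divide 224, no solutions exist.

No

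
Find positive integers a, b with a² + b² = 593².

We need a² + b² = 593² = 351649.
Trying: 465² + 368² = 216225 + 135424 = 351649 ✓

(465, 368, 593)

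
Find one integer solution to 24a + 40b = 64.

Step 1: Check solvability.
gcd(24, 40) = 8
Since 8 divides 64, solutions exist.

Step 2: Apply extended Euclidean algorithm to find gcd.
We find integers such that 24*x0 + 40*y0 = 8

Step 3: Scale the particular solution.
Multiply by 64/8 = 8:
a = 16, b = -8

Step 4: Verify.
24*(16) + 40*(-8) = 64 = 64 ✓

a = 16, b = -8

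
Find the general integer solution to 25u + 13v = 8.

Step 1: Compute gcd(25, 13) = 1.
Since 1 divides 8, solutions exist.

Step 2: Find a particular solution using extended Euclidean algorithm.
We get u₀ = -8, v₀ = 16.
Check: 25*-8 + 13*16 = 8 = 8 ✓

Step 3: Write the general solution.
u = -8 + (13/1)t = -8 + 13t
v = 16 - (25/1)t = 16 - 25t
for any integer t.

u = -8 + 13t, v = 16 - 25t for integer t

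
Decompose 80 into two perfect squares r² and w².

We need to find integers r, w > 0 such that r² + w² = 80.
Trying r = 4: w² = 80 - 4² = 80 - 16 = 64
w = 8
Check: 4² + 8² = 16 + 64 = 80 ✓

80 = 4² + 8²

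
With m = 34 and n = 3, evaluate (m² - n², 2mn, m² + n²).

a = m² - n² = 1156 - 9 = 1147
b = 2mn = 2·34·3 = 204
c = m² + n² = 1156 + 9 = 1165
Verify: 1147² + 204² = 1315609 + 41616 = 1357225 = 1165² ✓

(1147, 204, 1165)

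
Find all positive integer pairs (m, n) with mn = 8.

The positive divisors of 8 are: 1, 2, 4, 8.
Each divisor d gives the pair (d, 8/d):
(1, 8), (2, 4), (4, 2), (8, 1)

(1, 8), (2, 4), (4, 2), (8, 1)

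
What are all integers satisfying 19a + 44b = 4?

Step 1: Compute gcd(19, 44) = 1.
Since 1 divides 4, solutions exist.

Step 2: Find a particular solution using extended Euclidean algorithm.
We get a₀ = 28, b₀ = -12.
Check: 19*28 + 44*-12 = 4 = 4 ✓

Step 3: Write the general solution.
a = 28 + (44/1)t = 28 + 44t
b = -12 - (19/1)t = -12 - 19t
for any integer t.

a = 28 + 44t, b = -12 - 19t for integer t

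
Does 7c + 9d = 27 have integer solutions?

Step 1: Compute gcd(7, 9).
gcd(7, 9) = 1

Step 2: Check divisibility.
Does 1 divide 27? 27 = 1 x 27, so yes.

By the theorem on linear Diophantine equations, 7c + 9d = 27 has integer solutions if and only if gcd(7, 9) divides 27. Since 1 | 27, solutions exist.

Yes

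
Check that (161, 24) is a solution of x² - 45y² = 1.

Compute x² = 161² = 25921
Compute 45y² = 45·24² = 45·576 = 25920
x² - 45y² = 25921 - 25920 = 1
Since this equals 1, (161, 24) is a solution.

Yes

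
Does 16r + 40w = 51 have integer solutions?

Step 1: Compute gcd(16, 40).
gcd(16, 40) = 8

Step 2: Check divisibility.
Does 8 divide 51? 51 = 8 x 6 + 3, so no.

By the theorem on linear Diophantine equations, 16r + 40w = 51 has integer solutions if and only if gcd(16, 40) divides 51. Since 8 does not divide 51, no solutions exist.

No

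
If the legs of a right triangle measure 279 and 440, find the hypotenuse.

c² = a² + b² = 279² + 440² = 77841 + 193600 = 271441
c = 521

521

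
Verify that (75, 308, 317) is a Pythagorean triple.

Compute a² + b² = 75² + 308² = 5625 + 94864 = 100489
Compute c² = 317² = 100489
Since 100489 = 100489, confirmed.

Yes, it is a Pythagorean triple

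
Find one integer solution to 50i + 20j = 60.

Step 1: Check solvability.
gcd(50, 20) = 10
Since 10 divides 60, solutions exist.

Step 2: Apply extended Euclidean algorithm to find gcd.
We find integers such that 50*x0 + 20*y0 = 10

Step 3: Scale the particular solution.
Multiply by 60/10 = 6:
i = 6, j = -12

Step 4: Verify.
50*(6) + 20*(-12) = 60 = 60 ✓

i = 6, j = -12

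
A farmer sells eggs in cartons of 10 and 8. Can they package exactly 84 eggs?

We need non-negative a, b with 10a + 8b = 84.
gcd(10, 8) = 2 divides 84.
Try a = 2: 8b = 84 - 20 = 64, so b = 8.
One way: 2 cartons of 10 and 8 cartons of 8.

Yes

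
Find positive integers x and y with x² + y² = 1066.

We need to find integers x, y > 0 such that x² + y² = 1066.
Trying x = 15: y² = 1066 - 15² = 1066 - 225 = 841
y = 29
Check: 15² + 29² = 225 + 841 = 1066 ✓

1066 = 15² + 29²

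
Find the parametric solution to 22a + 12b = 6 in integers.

Step 1: Compute gcd(22, 12) = 2.
Since 2 divides 6, solutions exist.

Step 2: Find a particular solution using extended Euclidean algorithm.
We get a₀ = -3, b₀ = 6.
Check: 22*-3 + 12*6 = 6 = 6 ✓

Step 3: Write the general solution.
a = -3 + (12/2)t = -3 + 6t
b = 6 - (22/2)t = 6 - 11t
for any integer t.

a = -3 + 6t, b = 6 - 11t for integer t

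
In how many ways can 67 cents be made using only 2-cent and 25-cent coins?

We need non-negative integers (x, y) with 2x + 25y = 67.
For each x from 0 to 33, check if (67 - 2x) is a non-negative multiple of 25.
Solutions (x, y): (21,1)
Count: 1

1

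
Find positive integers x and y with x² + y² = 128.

We need to find integers x, y > 0 such that x² + y² = 128.
Trying x = 8: y² = 128 - 8² = 128 - 64 = 64
y = 8
Check: 8² + 8² = 64 + 64 = 128 ✓

128 = 8² + 8²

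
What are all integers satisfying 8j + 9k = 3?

Step 1: Compute gcd(8, 9) = 1.
Since 1 divides 3, solutions exist.

Step 2: Find a particular solution using extended Euclidean algorithm.
We get j₀ = -3, k₀ = 3.
Check: 8*-3 + 9*3 = 3 = 3 ✓

Step 3: Write the general solution.
j = -3 + (9/1)t = -3 + 9t
k = 3 - (8/1)t = 3 - 8t
for any integer t.

j = -3 + 9t, k = 3 - 8t for integer t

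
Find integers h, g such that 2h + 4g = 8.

Step 1: Check solvability.
gcd(2, 4) = 2
Since 2 divides 8, solutions exist.

Step 2: Apply extended Euclidean algorithm to find gcd.
We find integers such that 2*x0 + 4*y0 = 2

Step 3: Scale the particular solution.
Multiply by 8/2 = 4:
h = 4, g = 0

Step 4: Verify.
2*(4) + 4*(0) = 8 = 8 ✓

h = 4, g = 0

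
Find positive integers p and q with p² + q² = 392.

We need to find integers p, q > 0 such that p² + q² = 392.
Trying p = 14: q² = 392 - 14² = 392 - 196 = 196
q = 14
Check: 14² + 14² = 196 + 196 = 392 ✓

392 = 14² + 14²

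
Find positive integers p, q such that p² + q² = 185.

Search for p with 185 - p² a perfect square.
p = 4: 185 - 4² = 185 - 16 = 169 = 13² ✓
So p = 4, q = 13.

p = 4, q = 13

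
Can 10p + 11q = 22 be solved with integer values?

Step 1: Compute gcd(10, 11).
gcd(10, 11) = 1

Step 2: Check divisibility.
Does 1 divide 22? 22 = 1 x 22, so yes.

By the theorem on linear Diophantine equations, 10p + 11q = 22 has integer solutions if and only if gcd(10, 11) divides 22. Since 1 | 22, solutions exist.

Yes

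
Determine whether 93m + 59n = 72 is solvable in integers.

Step 1: Compute gcd(93, 59).
gcd(93, 59) = 1

Step 2: Check divisibility.
Does 1 divide 72? 72 = 1 x 72, so yes.

By the theorem on linear Diophantine equations, 93m + 59n = 72 has integer solutions if and only if gcd(93, 59) divides 72. Since 1 | 72, solutions exist.

Yes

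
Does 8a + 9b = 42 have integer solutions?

Step 1: Compute gcd(8, 9).
gcd(8, 9) = 1

Step 2: Check divisibility.
Does 1 divide 42? 42 = 1 x 42, so yes.

By the theorem on linear Diophantine equations, 8a + 9b = 42 has integer solutions if and only if gcd(8, 9) divides 42. Since 1 | 42, solutions exist.

Yes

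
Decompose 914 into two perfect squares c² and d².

We need to find integers c, d > 0 such that c² + d² = 914.
Trying c = 17: d² = 914 - 17² = 914 - 289 = 625
d = 25
Check: 17² + 25² = 289 + 625 = 914 ✓

914 = 17² + 25²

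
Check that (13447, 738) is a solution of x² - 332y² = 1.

Compute x² = 13447² = 180821809
Compute 332y² = 332·738² = 332·544644 = 180821808
x² - 332y² = 180821809 - 180821808 = 1
Since this equals 1, (13447, 738) is a solution.

Yes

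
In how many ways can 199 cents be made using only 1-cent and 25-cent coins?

We need non-negative integers (x, y) with 1x + 25y = 199.
For each x from 0 to 199, check if (199 - 1x) is a non-negative multiple of 25.
Solutions (x, y): (24,7), (49,6), (74,5), (99,4), ...
Count: 8

8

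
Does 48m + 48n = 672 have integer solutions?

Step 1: Compute gcd(48, 48).
gcd(48, 48) = 48

Step 2: Check divisibility.
Does 48 divide 672? 672 = 48 x 14, so yes.

By the theorem on linear Diophantine equations, 48m + 48n = 672 has integer solutions if and only if gcd(48, 48) divides 672. Since 48 | 672, solutions exist.

Yes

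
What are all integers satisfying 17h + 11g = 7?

Step 1: Compute gcd(17, 11) = 1.
Since 1 divides 7, solutions exist.

Step 2: Find a particular solution using extended Euclidean algorithm.
We get h₀ = 14, g₀ = -21.
Check: 17*14 + 11*-21 = 7 = 7 ✓

Step 3: Write the general solution.
h = 14 + (11/1)t = 14 + 11t
g = -21 - (17/1)t = -21 - 17t
for any integer t.

h = 14 + 11t, g = -21 - 17t for integer t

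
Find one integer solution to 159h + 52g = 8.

Step 1: Check solvability.
gcd(159, 52) = 1
Since 1 divides 8, solutions exist.

Step 2: Apply extended Euclidean algorithm to find gcd.
We find integers such that 159*x0 + 52*y0 = 1

Step 3: Scale the particular solution.
Multiply by 8/1 = 8:
h = -136, g = 416

Step 4: Verify.
159*(-136) + 52*(416) = 8 = 8 ✓

h = -136, g = 416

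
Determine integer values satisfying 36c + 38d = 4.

Step 1: Check solvability.
gcd(36, 38) = 2
Since 2 divides 4, solutions exist.

Step 2: Apply extended Euclidean algorithm to find gcd.
We find integers such that 36*x0 + 38*y0 = 2

Step 3: Scale the particular solution.
Multiply by 4/2 = 2:
c = -2, d = 2

Step 4: Verify.
36*(-2) + 38*(2) = 4 = 4 ✓

c = -2, d = 2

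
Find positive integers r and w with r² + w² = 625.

We need to find integers r, w > 0 such that r² + w² = 625.
Trying r = 7: w² = 625 - 7² = 625 - 49 = 576
w = 24
Check: 7² + 24² = 49 + 576 = 625 ✓

625 = 7² + 24²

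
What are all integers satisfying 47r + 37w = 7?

Step 1: Compute gcd(47, 37) = 1.
Since 1 divides 7, solutions exist.

Step 2: Find a particular solution using extended Euclidean algorithm.
We get r₀ = -77, w₀ = 98.
Check: 47*-77 + 37*98 = 7 = 7 ✓

Step 3: Write the general solution.
r = -77 + (37/1)t = -77 + 37t
w = 98 - (47/1)t = 98 - 47t
for any integer t.

r = -77 + 37t, w = 98 - 47t for integer t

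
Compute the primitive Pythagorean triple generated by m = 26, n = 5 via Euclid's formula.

a = m² - n² = 676 - 25 = 651
b = 2mn = 2·26·5 = 260
c = m² + n² = 676 + 25 = 701
Verify: 651² + 260² = 423801 + 67600 = 491401 = 701² ✓

(651, 260, 701)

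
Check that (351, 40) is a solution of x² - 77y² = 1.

Compute x² = 351² = 123201
Compute 77y² = 77·40² = 77·1600 = 123200
x² - 77y² = 123201 - 123200 = 1
Since this equals 1, (351, 40) is a solution.

Yes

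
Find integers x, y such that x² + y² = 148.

We need to find integers x, y > 0 such that x² + y² = 148.
Trying x = 2: y² = 148 - 2² = 148 - 4 = 144
y = 12
Check: 2² + 12² = 4 + 144 = 148 ✓

148 = 2² + 12²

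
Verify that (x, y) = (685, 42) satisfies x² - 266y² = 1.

Compute x² = 685² = 469225
Compute 266y² = 266·42² = 266·1764 = 469224
x² - 266y² = 469225 - 469224 = 1
Since this equals 1, (685, 42) is a solution.

Yes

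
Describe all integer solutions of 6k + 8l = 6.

Step 1: Compute gcd(6, 8) = 2.
Since 2 divides 6, solutions exist.

Step 2: Find a particular solution using extended Euclidean algorithm.
We get k₀ = -3, l₀ = 3.
Check: 6*-3 + 8*3 = 6 = 6 ✓

Step 3: Write the general solution.
k = -3 + (8/2)t = -3 + 4t
l = 3 - (6/2)t = 3 - 3t
for any integer t.

k = -3 + 4t, l = 3 - 3t for integer t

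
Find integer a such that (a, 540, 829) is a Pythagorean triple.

a² = c² - b² = 829² - 540² = 687241 - 291600 = 395641
a = sqrt(395641) = 629

629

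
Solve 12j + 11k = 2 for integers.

Step 1: Check solvability.
gcd(12, 11) = 1
Since 1 divides 2, solutions exist.

Step 2: Apply extended Euclidean algorithm to find gcd.
We find integers such that 12*x0 + 11*y0 = 1

Step 3: Scale the particular solution.
Multiply by 2/1 = 2:
j = 2, k = -2

Step 4: Verify.
12*(2) + 11*(-2) = 2 = 2 ✓

j = 2, k = -2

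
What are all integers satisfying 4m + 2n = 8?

Step 1: Compute gcd(4, 2) = 2.
Since 2 divides 8, solutions exist.

Step 2: Find a particular solution using extended Euclidean algorithm.
We get m₀ = 0, n₀ = 4.
Check: 4*0 + 2*4 = 8 = 8 ✓

Step 3: Write the general solution.
m = 0 + (2/2)t = 0 + 1t
n = 4 - (4/2)t = 4 - 2t
for any integer t.

m = 0 + 1t, n = 4 - 2t for integer t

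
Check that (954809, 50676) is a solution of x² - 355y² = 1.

Compute x² = 954809² = 911660226481
Compute 355y² = 355·50676² = 355·2568056976 = 911660226480
x² - 355y² = 911660226481 - 911660226480 = 1
Since this equals 1, (954809, 50676) is a solution.

Yes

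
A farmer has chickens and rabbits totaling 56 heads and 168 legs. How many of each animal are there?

Let c = chickens, r = rabbits.
Heads: c + r = 56
Legs: 2c + 4r = 168
From the first equation, c = 56 - r. Substitute:
2(56 - r) + 4r = 168
112 + 2r = 168
r = (168 - 112)/2 = 28
c = 56 - 28 = 28

Chickens: 28, Rabbits: 28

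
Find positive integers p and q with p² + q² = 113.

We need to find integers p, q > 0 such that p² + q² = 113.
Trying p = 7: q² = 113 - 7² = 113 - 49 = 64
q = 8
Check: 7² + 8² = 49 + 64 = 113 ✓

113 = 7² + 8²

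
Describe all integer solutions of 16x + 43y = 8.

Step 1: Compute gcd(16, 43) = 1.
Since 1 divides 8, solutions exist.

Step 2: Find a particular solution using extended Euclidean algorithm.
We get x₀ = -64, y₀ = 24.
Check: 16*-64 + 43*24 = 8 = 8 ✓

Step 3: Write the general solution.
x = -64 + (43/1)t = -64 + 43t
y = 24 - (16/1)t = 24 - 16t
for any integer t.

x = -64 + 43t, y = 24 - 16t for integer t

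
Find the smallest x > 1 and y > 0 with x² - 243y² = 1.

We seek the smallest positive integers (x, y) with x² - 243y² = 1, i.e., x² = 243y² + 1.
Try successive y values:
y = 1: x² = 243·1² + 1 = 244, not a perfect square
y = 2: x² = 243·2² + 1 = 973, not a perfect square
y = 3: x² = 243·3² + 1 = 2188, not a perfect square
... continuing the search (or via continued fractions) ...
y = 4505: x² = 243·4505² + 1 = 4931691076, x = 70226 ✓

Verify: 70226² - 243·4505² = 4931691076 - 4931691075 = 1 ✓

x = 70226, y = 4505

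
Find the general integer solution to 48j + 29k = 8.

Step 1: Compute gcd(48, 29) = 1.
Since 1 divides 8, solutions exist.

Step 2: Find a particular solution using extended Euclidean algorithm.
We get j₀ = -24, k₀ = 40.
Check: 48*-24 + 29*40 = 8 = 8 ✓

Step 3: Write the general solution.
j = -24 + (29/1)t = -24 + 29t
k = 40 - (48/1)t = 40 - 48t
for any integer t.

j = -24 + 29t, k = 40 - 48t for integer t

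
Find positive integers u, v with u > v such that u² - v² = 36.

Factor: u² - v² = (u+v)(u-v) = 36.
We need two factors of 36 with the same parity.
Use u+v = 18 and u-v = 2 (product 18·2 = 36).
Adding: 2u = 20, so u = 10.
Subtracting: 2v = 16, so v = 8.
Check: 10² - 8² = 100 - 64 = 36 ✓

u = 10, v = 8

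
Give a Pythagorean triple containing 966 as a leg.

We need the other leg and hypotenuse such that 966² + x² = c².
Take x = 88, c = 970: 966² + 88² = 933156 + 7744 = 940900 = 970² ✓
Triple: (966, 88, 970)

(966, 88, 970)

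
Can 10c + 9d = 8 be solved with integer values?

Step 1: Compute gcd(10, 9).
gcd(10, 9) = 1

Step 2: Check divisibility.
Does 1 divide 8? 8 = 1 x 8, so yes.

By the theorem on linear Diophantine equations, 10c + 9d = 8 has integer solutions if and only if gcd(10, 9) divides 8. Since 1 | 8, solutions exist.

Yes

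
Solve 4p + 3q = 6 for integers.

Step 1: Check solvability.
gcd(4, 3) = 1
Since 1 divides 6, solutions exist.

Step 2: Apply extended Euclidean algorithm to find gcd.
We find integers such that 4*x0 + 3*y0 = 1

Step 3: Scale the particular solution.
Multiply by 6/1 = 6:
p = 6, q = -6

Step 4: Verify.
4*(6) + 3*(-6) = 6 = 6 ✓

p = 6, q = -6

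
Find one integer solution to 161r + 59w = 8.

Step 1: Check solvability.
gcd(161, 59) = 1
Since 1 divides 8, solutions exist.

Step 2: Apply extended Euclidean algorithm to find gcd.
We find integers such that 161*x0 + 59*y0 = 1

Step 3: Scale the particular solution.
Multiply by 8/1 = 8:
r = 88, w = -240

Step 4: Verify.
161*(88) + 59*(-240) = 8 = 8 ✓

r = 88, w = -240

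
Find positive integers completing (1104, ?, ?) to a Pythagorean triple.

We need the other leg and hypotenuse such that 1104² + x² = c².
Take x = 47, c = 1105: 1104² + 47² = 1218816 + 2209 = 1221025 = 1105² ✓
Triple: (47, 1104, 1105)

(47, 1104, 1105)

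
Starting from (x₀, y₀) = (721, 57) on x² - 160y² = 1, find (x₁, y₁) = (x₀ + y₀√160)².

Solutions to x² - Dy² = 1 are generated by powers of (x₀ + y₀√D).
The next solution satisfies x₁ + y₁√160 = (x₀ + y₀√160)², giving:
x₁ = x₀² + 160y₀² = 721² + 160·57² = 519841 + 519840 = 1039681
y₁ = 2x₀y₀ = 2·721·57 = 82194

Verify: 1039681² - 160·82194² = 1080936581761 - 1080936581760 = 1 ✓

x = 1039681, y = 82194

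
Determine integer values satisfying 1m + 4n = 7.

Step 1: Check solvability.
gcd(1, 4) = 1
Since 1 divides 7, solutions exist.

Step 2: Apply extended Euclidean algorithm to find gcd.
We find integers such that 1*x0 + 4*y0 = 1

Step 3: Scale the particular solution.
Multiply by 7/1 = 7:
m = 7, n = 0

Step 4: Verify.
1*(7) + 4*(0) = 7 = 7 ✓

m = 7, n = 0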